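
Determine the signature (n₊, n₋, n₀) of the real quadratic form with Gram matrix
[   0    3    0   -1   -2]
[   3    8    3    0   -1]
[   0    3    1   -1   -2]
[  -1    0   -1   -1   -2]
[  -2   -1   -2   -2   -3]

step 0: pivot 8 → sign +
step 1: pivot -9/8 → sign −
step 2: pivot 1 → sign +
step 3: pivot -1/9 → sign −
step 4: pivot 2 → sign +
signature = (3, 2, 0)

Answer: (3, 2, 0)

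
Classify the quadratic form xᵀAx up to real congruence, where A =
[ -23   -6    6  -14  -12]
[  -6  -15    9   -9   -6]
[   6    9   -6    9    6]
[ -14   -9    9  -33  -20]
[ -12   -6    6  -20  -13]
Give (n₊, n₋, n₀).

step 0: pivot -23 → sign −
step 1: pivot -309/23 → sign −
step 2: pivot -33/103 → sign −
step 3: pivot -50/11 → sign −
step 4: pivot -3/25 → sign −
signature = (0, 5, 0)

Answer: (0, 5, 0)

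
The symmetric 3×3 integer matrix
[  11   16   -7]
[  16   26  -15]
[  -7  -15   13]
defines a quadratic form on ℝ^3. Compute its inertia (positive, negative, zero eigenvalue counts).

Answer: (3, 0, 0)

Derivation:
step 0: pivot 11 → sign +
step 1: pivot 30/11 → sign +
step 2: pivot 1/30 → sign +
signature = (3, 0, 0)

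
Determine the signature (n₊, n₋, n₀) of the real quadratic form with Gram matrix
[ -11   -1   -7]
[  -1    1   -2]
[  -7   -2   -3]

step 0: pivot -11 → sign −
step 1: pivot 12/11 → sign +
step 2: pivot -1/4 → sign −
signature = (1, 2, 0)

Answer: (1, 2, 0)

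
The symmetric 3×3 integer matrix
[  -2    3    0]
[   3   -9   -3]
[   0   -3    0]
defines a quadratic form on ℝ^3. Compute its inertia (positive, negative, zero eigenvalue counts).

Answer: (1, 2, 0)

Derivation:
step 0: pivot -2 → sign −
step 1: pivot -9/2 → sign −
step 2: pivot 2 → sign +
signature = (1, 2, 0)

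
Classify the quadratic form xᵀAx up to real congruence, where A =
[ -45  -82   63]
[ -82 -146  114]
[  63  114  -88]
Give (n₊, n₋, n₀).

Answer: (2, 1, 0)

Derivation:
step 0: pivot -45 → sign −
step 1: pivot 154/45 → sign +
step 2: pivot 1/77 → sign +
signature = (2, 1, 0)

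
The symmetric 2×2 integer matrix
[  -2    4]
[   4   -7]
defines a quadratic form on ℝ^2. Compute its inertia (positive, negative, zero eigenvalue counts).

step 0: pivot -2 → sign −
step 1: pivot 1 → sign +
signature = (1, 1, 0)

Answer: (1, 1, 0)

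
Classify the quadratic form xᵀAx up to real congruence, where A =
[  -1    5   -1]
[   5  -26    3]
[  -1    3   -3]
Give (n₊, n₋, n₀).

Answer: (1, 2, 0)

Derivation:
step 0: pivot -1 → sign −
step 1: pivot -1 → sign −
step 2: pivot 2 → sign +
signature = (1, 2, 0)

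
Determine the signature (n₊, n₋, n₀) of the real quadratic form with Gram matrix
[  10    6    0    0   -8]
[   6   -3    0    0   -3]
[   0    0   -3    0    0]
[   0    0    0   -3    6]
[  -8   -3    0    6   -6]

Answer: (2, 3, 0)

Derivation:
step 0: pivot 10 → sign +
step 1: pivot -33/5 → sign −
step 2: pivot -3 → sign −
step 3: pivot -3 → sign −
step 4: pivot 1/11 → sign +
signature = (2, 3, 0)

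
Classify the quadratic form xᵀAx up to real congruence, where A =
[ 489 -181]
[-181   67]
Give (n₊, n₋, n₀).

Answer: (2, 0, 0)

Derivation:
step 0: pivot 489 → sign +
step 1: pivot 2/489 → sign +
signature = (2, 0, 0)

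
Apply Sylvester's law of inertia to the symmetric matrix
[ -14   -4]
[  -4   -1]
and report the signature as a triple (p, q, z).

Answer: (1, 1, 0)

Derivation:
step 0: pivot -14 → sign −
step 1: pivot 1/7 → sign +
signature = (1, 1, 0)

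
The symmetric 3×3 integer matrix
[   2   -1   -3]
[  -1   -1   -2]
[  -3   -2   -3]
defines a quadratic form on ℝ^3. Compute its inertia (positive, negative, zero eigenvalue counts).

Answer: (2, 1, 0)

Derivation:
step 0: pivot 2 → sign +
step 1: pivot -3/2 → sign −
step 2: pivot 2/3 → sign +
signature = (2, 1, 0)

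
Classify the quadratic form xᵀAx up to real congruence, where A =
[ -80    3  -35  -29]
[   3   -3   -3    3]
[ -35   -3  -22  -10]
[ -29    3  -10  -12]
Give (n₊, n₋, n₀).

step 0: pivot -80 → sign −
step 1: pivot -231/80 → sign −
step 2: pivot -19/77 → sign −
step 3: pivot -2/19 → sign −
signature = (0, 4, 0)

Answer: (0, 4, 0)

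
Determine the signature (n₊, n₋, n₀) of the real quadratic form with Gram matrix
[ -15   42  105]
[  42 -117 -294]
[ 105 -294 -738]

step 0: pivot -15 → sign −
step 1: pivot 3/5 → sign +
step 2: pivot -3 → sign −
signature = (1, 2, 0)

Answer: (1, 2, 0)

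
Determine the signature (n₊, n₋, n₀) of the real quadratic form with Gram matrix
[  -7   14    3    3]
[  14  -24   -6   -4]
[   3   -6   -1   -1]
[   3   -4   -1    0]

step 0: pivot -7 → sign −
step 1: pivot 4 → sign +
step 2: pivot 2/7 → sign +
step 3: row/col 3 already zero → sign 0
signature = (2, 1, 1)

Answer: (2, 1, 1)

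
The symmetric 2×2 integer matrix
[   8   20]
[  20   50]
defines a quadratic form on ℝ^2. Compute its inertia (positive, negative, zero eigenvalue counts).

step 0: pivot 8 → sign +
step 1: row/col 1 already zero → sign 0
signature = (1, 0, 1)

Answer: (1, 0, 1)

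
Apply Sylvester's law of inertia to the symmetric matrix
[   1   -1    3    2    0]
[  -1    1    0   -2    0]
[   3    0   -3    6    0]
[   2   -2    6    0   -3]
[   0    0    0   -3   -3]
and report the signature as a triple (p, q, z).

Answer: (2, 3, 0)

Derivation:
step 0: pivot 1 → sign +
step 1: pivot -12 → sign −
step 2: pivot 3/4 → sign +
step 3: pivot -4 → sign −
step 4: pivot -3/4 → sign −
signature = (2, 3, 0)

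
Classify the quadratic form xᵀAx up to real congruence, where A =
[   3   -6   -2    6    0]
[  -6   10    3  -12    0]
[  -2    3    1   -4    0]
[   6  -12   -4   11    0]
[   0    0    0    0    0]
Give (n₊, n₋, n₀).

step 0: pivot 3 → sign +
step 1: pivot -2 → sign −
step 2: pivot 1/6 → sign +
step 3: pivot -1 → sign −
step 4: row/col 4 already zero → sign 0
signature = (2, 2, 1)

Answer: (2, 2, 1)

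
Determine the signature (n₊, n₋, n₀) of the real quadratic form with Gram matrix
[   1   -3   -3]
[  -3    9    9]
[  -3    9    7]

step 0: pivot 1 → sign +
step 1: pivot -2 → sign −
step 2: row/col 2 already zero → sign 0
signature = (1, 1, 1)

Answer: (1, 1, 1)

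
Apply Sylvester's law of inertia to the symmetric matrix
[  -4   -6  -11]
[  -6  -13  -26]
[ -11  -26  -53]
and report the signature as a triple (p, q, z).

Answer: (0, 3, 0)

Derivation:
step 0: pivot -4 → sign −
step 1: pivot -4 → sign −
step 2: pivot -3/16 → sign −
signature = (0, 3, 0)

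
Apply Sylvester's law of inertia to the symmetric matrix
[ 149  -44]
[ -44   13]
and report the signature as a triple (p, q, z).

step 0: pivot 149 → sign +
step 1: pivot 1/149 → sign +
signature = (2, 0, 0)

Answer: (2, 0, 0)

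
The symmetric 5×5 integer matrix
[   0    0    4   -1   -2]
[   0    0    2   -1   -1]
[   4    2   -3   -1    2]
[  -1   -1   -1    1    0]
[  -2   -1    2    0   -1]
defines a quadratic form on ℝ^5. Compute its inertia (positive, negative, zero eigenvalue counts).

Answer: (3, 2, 0)

Derivation:
step 0: pivot -3 → sign −
step 1: pivot 4/3 → sign +
step 2: pivot -3/4 → sign −
step 3: pivot 4/3 → sign +
step 4: pivot 1/4 → sign +
signature = (3, 2, 0)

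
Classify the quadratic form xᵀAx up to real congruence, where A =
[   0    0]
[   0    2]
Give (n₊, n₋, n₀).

step 0: pivot 2 → sign +
step 1: row/col 1 already zero → sign 0
signature = (1, 0, 1)

Answer: (1, 0, 1)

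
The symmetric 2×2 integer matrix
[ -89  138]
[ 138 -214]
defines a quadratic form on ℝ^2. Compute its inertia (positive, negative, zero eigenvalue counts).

Answer: (0, 2, 0)

Derivation:
step 0: pivot -89 → sign −
step 1: pivot -2/89 → sign −
signature = (0, 2, 0)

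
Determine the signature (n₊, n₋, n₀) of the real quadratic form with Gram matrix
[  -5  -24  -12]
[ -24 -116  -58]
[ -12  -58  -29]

Answer: (0, 2, 1)

Derivation:
step 0: pivot -5 → sign −
step 1: pivot -4/5 → sign −
step 2: row/col 2 already zero → sign 0
signature = (0, 2, 1)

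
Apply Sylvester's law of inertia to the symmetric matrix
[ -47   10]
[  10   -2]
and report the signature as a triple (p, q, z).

step 0: pivot -47 → sign −
step 1: pivot 6/47 → sign +
signature = (1, 1, 0)

Answer: (1, 1, 0)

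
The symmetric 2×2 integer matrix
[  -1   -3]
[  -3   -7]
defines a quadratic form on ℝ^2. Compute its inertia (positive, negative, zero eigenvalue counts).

Answer: (1, 1, 0)

Derivation:
step 0: pivot -1 → sign −
step 1: pivot 2 → sign +
signature = (1, 1, 0)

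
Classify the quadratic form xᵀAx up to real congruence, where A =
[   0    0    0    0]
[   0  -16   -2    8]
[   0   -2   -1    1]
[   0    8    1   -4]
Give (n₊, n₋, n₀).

Answer: (0, 2, 2)

Derivation:
step 0: pivot -16 → sign −
step 1: pivot -3/4 → sign −
step 2: row/col 2 already zero → sign 0
step 3: row/col 3 already zero → sign 0
signature = (0, 2, 2)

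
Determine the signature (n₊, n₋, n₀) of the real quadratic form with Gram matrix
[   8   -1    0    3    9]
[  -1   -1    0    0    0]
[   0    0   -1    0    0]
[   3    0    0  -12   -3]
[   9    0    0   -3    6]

step 0: pivot 8 → sign +
step 1: pivot -9/8 → sign −
step 2: pivot -1 → sign −
step 3: pivot -13 → sign −
step 4: pivot -3/13 → sign −
signature = (1, 4, 0)

Answer: (1, 4, 0)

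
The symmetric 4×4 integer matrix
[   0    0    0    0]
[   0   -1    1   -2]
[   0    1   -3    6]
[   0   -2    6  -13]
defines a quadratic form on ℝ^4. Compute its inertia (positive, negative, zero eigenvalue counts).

Answer: (0, 3, 1)

Derivation:
step 0: pivot -1 → sign −
step 1: pivot -2 → sign −
step 2: pivot -1 → sign −
step 3: row/col 3 already zero → sign 0
signature = (0, 3, 1)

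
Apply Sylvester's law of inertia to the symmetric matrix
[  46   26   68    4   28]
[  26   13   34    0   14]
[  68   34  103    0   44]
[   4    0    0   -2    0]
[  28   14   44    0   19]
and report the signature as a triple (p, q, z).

Answer: (4, 1, 0)

Derivation:
step 0: pivot 46 → sign +
step 1: pivot -39/23 → sign −
step 2: pivot 183/13 → sign +
step 3: pivot 2/3 → sign +
step 4: pivot 3/61 → sign +
signature = (4, 1, 0)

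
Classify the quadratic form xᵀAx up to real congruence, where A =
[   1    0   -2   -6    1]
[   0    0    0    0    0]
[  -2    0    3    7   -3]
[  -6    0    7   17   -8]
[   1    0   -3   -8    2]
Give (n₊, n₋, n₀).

Answer: (3, 1, 1)

Derivation:
step 0: pivot 1 → sign +
step 1: pivot -1 → sign −
step 2: pivot 6 → sign +
step 3: pivot 1/2 → sign +
step 4: row/col 4 already zero → sign 0
signature = (3, 1, 1)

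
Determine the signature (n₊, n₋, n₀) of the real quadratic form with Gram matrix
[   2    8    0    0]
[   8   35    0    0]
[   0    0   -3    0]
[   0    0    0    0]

step 0: pivot 2 → sign +
step 1: pivot 3 → sign +
step 2: pivot -3 → sign −
step 3: row/col 3 already zero → sign 0
signature = (2, 1, 1)

Answer: (2, 1, 1)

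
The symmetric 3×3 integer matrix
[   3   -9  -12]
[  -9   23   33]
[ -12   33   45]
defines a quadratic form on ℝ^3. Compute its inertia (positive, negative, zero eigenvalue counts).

Answer: (1, 2, 0)

Derivation:
step 0: pivot 3 → sign +
step 1: pivot -4 → sign −
step 2: pivot -3/4 → sign −
signature = (1, 2, 0)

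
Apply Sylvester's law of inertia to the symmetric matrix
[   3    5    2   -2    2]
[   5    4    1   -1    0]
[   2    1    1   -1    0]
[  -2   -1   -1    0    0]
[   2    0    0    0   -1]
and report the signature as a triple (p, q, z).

Answer: (2, 2, 1)

Derivation:
step 0: pivot 3 → sign +
step 1: pivot -13/3 → sign −
step 2: pivot 12/13 → sign +
step 3: pivot -1 → sign −
step 4: row/col 4 already zero → sign 0
signature = (2, 2, 1)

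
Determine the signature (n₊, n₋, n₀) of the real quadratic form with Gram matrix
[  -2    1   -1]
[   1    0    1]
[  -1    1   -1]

step 0: pivot -2 → sign −
step 1: pivot 1/2 → sign +
step 2: pivot -1 → sign −
signature = (1, 2, 0)

Answer: (1, 2, 0)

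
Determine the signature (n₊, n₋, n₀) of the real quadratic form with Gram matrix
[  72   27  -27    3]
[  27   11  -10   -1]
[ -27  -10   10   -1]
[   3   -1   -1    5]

step 0: pivot 72 → sign +
step 1: pivot 7/8 → sign +
step 2: pivot -1/7 → sign −
step 3: pivot 1 → sign +
signature = (3, 1, 0)

Answer: (3, 1, 0)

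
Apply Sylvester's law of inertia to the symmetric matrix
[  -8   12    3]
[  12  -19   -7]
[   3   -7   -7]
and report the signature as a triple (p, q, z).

step 0: pivot -8 → sign −
step 1: pivot -1 → sign −
step 2: pivot 3/8 → sign +
signature = (1, 2, 0)

Answer: (1, 2, 0)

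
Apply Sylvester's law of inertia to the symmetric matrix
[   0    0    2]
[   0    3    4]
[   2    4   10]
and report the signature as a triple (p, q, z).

Answer: (2, 1, 0)

Derivation:
step 0: pivot 3 → sign +
step 1: pivot 14/3 → sign +
step 2: pivot -6/7 → sign −
signature = (2, 1, 0)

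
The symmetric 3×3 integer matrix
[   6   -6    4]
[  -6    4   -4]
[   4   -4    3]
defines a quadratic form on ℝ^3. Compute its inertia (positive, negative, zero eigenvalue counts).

Answer: (2, 1, 0)

Derivation:
step 0: pivot 6 → sign +
step 1: pivot -2 → sign −
step 2: pivot 1/3 → sign +
signature = (2, 1, 0)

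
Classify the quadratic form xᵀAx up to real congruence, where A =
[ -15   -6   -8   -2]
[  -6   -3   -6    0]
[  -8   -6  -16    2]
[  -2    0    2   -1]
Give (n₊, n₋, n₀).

Answer: (1, 2, 1)

Derivation:
step 0: pivot -15 → sign −
step 1: pivot -3/5 → sign −
step 2: pivot 4/3 → sign +
step 3: row/col 3 already zero → sign 0
signature = (1, 2, 1)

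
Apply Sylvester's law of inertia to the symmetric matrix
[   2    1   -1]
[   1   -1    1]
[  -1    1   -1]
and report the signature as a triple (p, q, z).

Answer: (1, 1, 1)

Derivation:
step 0: pivot 2 → sign +
step 1: pivot -3/2 → sign −
step 2: row/col 2 already zero → sign 0
signature = (1, 1, 1)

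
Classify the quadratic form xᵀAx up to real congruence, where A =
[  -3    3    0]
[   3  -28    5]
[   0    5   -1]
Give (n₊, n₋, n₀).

Answer: (0, 2, 1)

Derivation:
step 0: pivot -3 → sign −
step 1: pivot -25 → sign −
step 2: row/col 2 already zero → sign 0
signature = (0, 2, 1)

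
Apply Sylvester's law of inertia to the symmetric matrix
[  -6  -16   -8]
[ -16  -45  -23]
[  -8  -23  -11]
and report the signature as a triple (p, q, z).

step 0: pivot -6 → sign −
step 1: pivot -7/3 → sign −
step 2: pivot 6/7 → sign +
signature = (1, 2, 0)

Answer: (1, 2, 0)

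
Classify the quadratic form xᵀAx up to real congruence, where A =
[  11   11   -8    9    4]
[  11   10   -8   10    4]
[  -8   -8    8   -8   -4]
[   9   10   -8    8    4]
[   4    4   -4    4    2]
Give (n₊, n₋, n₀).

Answer: (3, 1, 1)

Derivation:
step 0: pivot 11 → sign +
step 1: pivot -1 → sign −
step 2: pivot 24/11 → sign +
step 3: pivot 2/3 → sign +
step 4: row/col 4 already zero → sign 0
signature = (3, 1, 1)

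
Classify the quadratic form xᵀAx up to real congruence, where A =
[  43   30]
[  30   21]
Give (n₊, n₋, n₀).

Answer: (2, 0, 0)

Derivation:
step 0: pivot 43 → sign +
step 1: pivot 3/43 → sign +
signature = (2, 0, 0)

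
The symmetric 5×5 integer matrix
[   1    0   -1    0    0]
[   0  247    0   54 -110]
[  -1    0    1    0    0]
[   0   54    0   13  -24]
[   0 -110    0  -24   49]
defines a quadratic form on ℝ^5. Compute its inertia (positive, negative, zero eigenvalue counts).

step 0: pivot 1 → sign +
step 1: pivot 247 → sign +
step 2: pivot 295/247 → sign +
step 3: pivot 3/295 → sign +
step 4: row/col 4 already zero → sign 0
signature = (4, 0, 1)

Answer: (4, 0, 1)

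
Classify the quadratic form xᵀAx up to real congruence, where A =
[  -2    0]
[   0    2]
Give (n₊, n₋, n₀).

Answer: (1, 1, 0)

Derivation:
step 0: pivot -2 → sign −
step 1: pivot 2 → sign +
signature = (1, 1, 0)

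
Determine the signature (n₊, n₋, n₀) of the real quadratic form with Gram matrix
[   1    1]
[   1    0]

step 0: pivot 1 → sign +
step 1: pivot -1 → sign −
signature = (1, 1, 0)

Answer: (1, 1, 0)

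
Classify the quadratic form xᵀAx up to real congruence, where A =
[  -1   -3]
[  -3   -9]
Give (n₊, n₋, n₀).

Answer: (0, 1, 1)

Derivation:
step 0: pivot -1 → sign −
step 1: row/col 1 already zero → sign 0
signature = (0, 1, 1)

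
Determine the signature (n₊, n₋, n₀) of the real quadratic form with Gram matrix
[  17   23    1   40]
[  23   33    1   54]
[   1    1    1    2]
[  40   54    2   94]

step 0: pivot 17 → sign +
step 1: pivot 32/17 → sign +
step 2: pivot 7/8 → sign +
step 3: pivot -2/7 → sign −
signature = (3, 1, 0)

Answer: (3, 1, 0)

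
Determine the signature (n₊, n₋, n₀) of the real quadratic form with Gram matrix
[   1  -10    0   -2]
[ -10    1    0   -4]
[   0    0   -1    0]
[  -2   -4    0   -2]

Answer: (1, 3, 0)

Derivation:
step 0: pivot 1 → sign +
step 1: pivot -99 → sign −
step 2: pivot -1 → sign −
step 3: pivot -2/11 → sign −
signature = (1, 3, 0)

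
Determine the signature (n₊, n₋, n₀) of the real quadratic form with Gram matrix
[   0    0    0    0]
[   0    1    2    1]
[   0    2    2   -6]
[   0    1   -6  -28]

step 0: pivot 1 → sign +
step 1: pivot -2 → sign −
step 2: pivot 3 → sign +
step 3: row/col 3 already zero → sign 0
signature = (2, 1, 1)

Answer: (2, 1, 1)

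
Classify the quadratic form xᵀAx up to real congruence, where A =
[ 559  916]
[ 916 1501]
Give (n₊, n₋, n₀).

step 0: pivot 559 → sign +
step 1: pivot 3/559 → sign +
signature = (2, 0, 0)

Answer: (2, 0, 0)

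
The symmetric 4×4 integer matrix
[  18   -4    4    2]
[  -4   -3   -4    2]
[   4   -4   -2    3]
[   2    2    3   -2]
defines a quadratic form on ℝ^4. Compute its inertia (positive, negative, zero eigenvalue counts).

Answer: (2, 2, 0)

Derivation:
step 0: pivot 18 → sign +
step 1: pivot -35/9 → sign −
step 2: pivot -2/5 → sign −
step 3: pivot 3/14 → sign +
signature = (2, 2, 0)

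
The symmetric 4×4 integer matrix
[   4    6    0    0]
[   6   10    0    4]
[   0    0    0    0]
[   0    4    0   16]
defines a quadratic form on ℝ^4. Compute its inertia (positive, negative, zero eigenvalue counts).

Answer: (2, 0, 2)

Derivation:
step 0: pivot 4 → sign +
step 1: pivot 1 → sign +
step 2: row/col 2 already zero → sign 0
step 3: row/col 3 already zero → sign 0
signature = (2, 0, 2)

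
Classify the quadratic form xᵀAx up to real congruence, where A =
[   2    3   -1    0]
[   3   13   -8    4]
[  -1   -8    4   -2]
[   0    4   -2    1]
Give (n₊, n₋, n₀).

step 0: pivot 2 → sign +
step 1: pivot 17/2 → sign +
step 2: pivot -25/17 → sign −
step 3: pivot -3/25 → sign −
signature = (2, 2, 0)

Answer: (2, 2, 0)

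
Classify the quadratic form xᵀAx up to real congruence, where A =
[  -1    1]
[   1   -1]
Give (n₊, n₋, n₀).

step 0: pivot -1 → sign −
step 1: row/col 1 already zero → sign 0
signature = (0, 1, 1)

Answer: (0, 1, 1)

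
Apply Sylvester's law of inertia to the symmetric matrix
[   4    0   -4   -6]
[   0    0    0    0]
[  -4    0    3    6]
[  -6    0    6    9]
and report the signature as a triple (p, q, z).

step 0: pivot 4 → sign +
step 1: pivot -1 → sign −
step 2: row/col 2 already zero → sign 0
step 3: row/col 3 already zero → sign 0
signature = (1, 1, 2)

Answer: (1, 1, 2)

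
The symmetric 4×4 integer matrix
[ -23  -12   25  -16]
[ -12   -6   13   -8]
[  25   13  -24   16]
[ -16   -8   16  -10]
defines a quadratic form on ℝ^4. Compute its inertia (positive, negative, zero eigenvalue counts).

Answer: (3, 1, 0)

Derivation:
step 0: pivot -23 → sign −
step 1: pivot 6/23 → sign +
step 2: pivot 19/6 → sign +
step 3: pivot 2/19 → sign +
signature = (3, 1, 0)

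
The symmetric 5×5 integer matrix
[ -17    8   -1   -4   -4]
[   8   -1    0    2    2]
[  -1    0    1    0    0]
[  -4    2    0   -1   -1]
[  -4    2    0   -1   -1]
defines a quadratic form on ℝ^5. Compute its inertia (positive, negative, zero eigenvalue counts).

step 0: pivot -17 → sign −
step 1: pivot 47/17 → sign +
step 2: pivot 46/47 → sign +
step 3: pivot -3/23 → sign −
step 4: row/col 4 already zero → sign 0
signature = (2, 2, 1)

Answer: (2, 2, 1)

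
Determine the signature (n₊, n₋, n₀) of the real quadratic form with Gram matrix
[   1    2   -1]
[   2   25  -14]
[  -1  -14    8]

step 0: pivot 1 → sign +
step 1: pivot 21 → sign +
step 2: pivot 1/7 → sign +
signature = (3, 0, 0)

Answer: (3, 0, 0)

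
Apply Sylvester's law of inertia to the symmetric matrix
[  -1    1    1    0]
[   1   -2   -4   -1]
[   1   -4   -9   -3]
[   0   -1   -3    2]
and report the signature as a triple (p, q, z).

step 0: pivot -1 → sign −
step 1: pivot -1 → sign −
step 2: pivot 1 → sign +
step 3: pivot 3 → sign +
signature = (2, 2, 0)

Answer: (2, 2, 0)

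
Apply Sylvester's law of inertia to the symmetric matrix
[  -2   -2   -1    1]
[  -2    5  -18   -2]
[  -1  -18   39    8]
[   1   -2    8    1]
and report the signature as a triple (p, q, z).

Answer: (2, 2, 0)

Derivation:
step 0: pivot -2 → sign −
step 1: pivot 7 → sign +
step 2: pivot -25/14 → sign −
step 3: pivot 6/25 → sign +
signature = (2, 2, 0)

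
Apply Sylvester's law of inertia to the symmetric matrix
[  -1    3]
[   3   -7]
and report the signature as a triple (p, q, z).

step 0: pivot -1 → sign −
step 1: pivot 2 → sign +
signature = (1, 1, 0)

Answer: (1, 1, 0)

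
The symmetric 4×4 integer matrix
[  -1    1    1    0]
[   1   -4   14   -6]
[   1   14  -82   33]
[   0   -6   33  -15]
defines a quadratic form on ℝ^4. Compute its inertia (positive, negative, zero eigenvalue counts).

Answer: (0, 4, 0)

Derivation:
step 0: pivot -1 → sign −
step 1: pivot -3 → sign −
step 2: pivot -6 → sign −
step 3: pivot -3/2 → sign −
signature = (0, 4, 0)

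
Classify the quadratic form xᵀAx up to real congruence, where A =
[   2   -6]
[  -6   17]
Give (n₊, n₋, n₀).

step 0: pivot 2 → sign +
step 1: pivot -1 → sign −
signature = (1, 1, 0)

Answer: (1, 1, 0)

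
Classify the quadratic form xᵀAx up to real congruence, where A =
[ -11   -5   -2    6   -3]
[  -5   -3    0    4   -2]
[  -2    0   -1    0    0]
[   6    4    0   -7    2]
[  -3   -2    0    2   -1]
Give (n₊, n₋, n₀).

Answer: (2, 3, 0)

Derivation:
step 0: pivot -11 → sign −
step 1: pivot -8/11 → sign −
step 2: pivot 1/2 → sign +
step 3: pivot -2 → sign −
step 4: pivot 3/8 → sign +
signature = (2, 3, 0)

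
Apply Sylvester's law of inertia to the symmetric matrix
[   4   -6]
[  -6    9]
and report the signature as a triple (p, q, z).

step 0: pivot 4 → sign +
step 1: row/col 1 already zero → sign 0
signature = (1, 0, 1)

Answer: (1, 0, 1)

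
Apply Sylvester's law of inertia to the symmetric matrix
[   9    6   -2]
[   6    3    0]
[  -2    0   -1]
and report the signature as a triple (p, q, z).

step 0: pivot 9 → sign +
step 1: pivot -1 → sign −
step 2: pivot 1/3 → sign +
signature = (2, 1, 0)

Answer: (2, 1, 0)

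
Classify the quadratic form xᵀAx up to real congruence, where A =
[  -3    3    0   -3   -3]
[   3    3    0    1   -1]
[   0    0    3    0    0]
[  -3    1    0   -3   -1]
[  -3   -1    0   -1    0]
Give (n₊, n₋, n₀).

step 0: pivot -3 → sign −
step 1: pivot 6 → sign +
step 2: pivot 3 → sign +
step 3: pivot -2/3 → sign −
step 4: pivot 1 → sign +
signature = (3, 2, 0)

Answer: (3, 2, 0)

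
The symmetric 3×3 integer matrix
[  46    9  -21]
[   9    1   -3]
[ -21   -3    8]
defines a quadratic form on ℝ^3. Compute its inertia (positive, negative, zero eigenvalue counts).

step 0: pivot 46 → sign +
step 1: pivot -35/46 → sign −
step 2: pivot 1/35 → sign +
signature = (2, 1, 0)

Answer: (2, 1, 0)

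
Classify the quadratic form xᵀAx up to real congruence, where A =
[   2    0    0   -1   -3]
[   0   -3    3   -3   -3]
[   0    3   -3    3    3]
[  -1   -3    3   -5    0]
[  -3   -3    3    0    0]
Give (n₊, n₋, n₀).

Answer: (1, 3, 1)

Derivation:
step 0: pivot 2 → sign +
step 1: pivot -3 → sign −
step 2: pivot -5/2 → sign −
step 3: pivot -3/5 → sign −
step 4: row/col 4 already zero → sign 0
signature = (1, 3, 1)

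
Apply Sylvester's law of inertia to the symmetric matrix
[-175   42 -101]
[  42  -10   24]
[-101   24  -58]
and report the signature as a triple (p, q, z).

Answer: (1, 2, 0)

Derivation:
step 0: pivot -175 → sign −
step 1: pivot 2/25 → sign +
step 2: pivot -3/7 → sign −
signature = (1, 2, 0)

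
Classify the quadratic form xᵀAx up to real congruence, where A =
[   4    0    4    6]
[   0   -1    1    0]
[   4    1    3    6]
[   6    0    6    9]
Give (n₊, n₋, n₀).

Answer: (1, 1, 2)

Derivation:
step 0: pivot 4 → sign +
step 1: pivot -1 → sign −
step 2: row/col 2 already zero → sign 0
step 3: row/col 3 already zero → sign 0
signature = (1, 1, 2)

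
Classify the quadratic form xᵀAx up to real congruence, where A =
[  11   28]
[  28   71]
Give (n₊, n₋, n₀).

step 0: pivot 11 → sign +
step 1: pivot -3/11 → sign −
signature = (1, 1, 0)

Answer: (1, 1, 0)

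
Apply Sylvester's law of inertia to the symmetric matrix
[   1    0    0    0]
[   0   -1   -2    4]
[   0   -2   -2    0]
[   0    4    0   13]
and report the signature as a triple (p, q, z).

step 0: pivot 1 → sign +
step 1: pivot -1 → sign −
step 2: pivot 2 → sign +
step 3: pivot -3 → sign −
signature = (2, 2, 0)

Answer: (2, 2, 0)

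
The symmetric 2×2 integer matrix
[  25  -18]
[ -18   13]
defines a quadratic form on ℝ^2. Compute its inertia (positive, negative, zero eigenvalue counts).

step 0: pivot 25 → sign +
step 1: pivot 1/25 → sign +
signature = (2, 0, 0)

Answer: (2, 0, 0)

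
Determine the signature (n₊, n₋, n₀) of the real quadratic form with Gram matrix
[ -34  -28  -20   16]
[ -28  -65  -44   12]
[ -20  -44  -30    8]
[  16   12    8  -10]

step 0: pivot -34 → sign −
step 1: pivot -713/17 → sign −
step 2: pivot -118/713 → sign −
step 3: pivot 2/59 → sign +
signature = (1, 3, 0)

Answer: (1, 3, 0)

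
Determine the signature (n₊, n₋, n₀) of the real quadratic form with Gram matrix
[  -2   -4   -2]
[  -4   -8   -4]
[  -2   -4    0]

Answer: (1, 1, 1)

Derivation:
step 0: pivot -2 → sign −
step 1: pivot 2 → sign +
step 2: row/col 2 already zero → sign 0
signature = (1, 1, 1)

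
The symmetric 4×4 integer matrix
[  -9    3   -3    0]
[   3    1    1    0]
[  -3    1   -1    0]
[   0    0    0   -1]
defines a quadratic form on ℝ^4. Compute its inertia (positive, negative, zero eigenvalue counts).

Answer: (1, 2, 1)

Derivation:
step 0: pivot -9 → sign −
step 1: pivot 2 → sign +
step 2: pivot -1 → sign −
step 3: row/col 3 already zero → sign 0
signature = (1, 2, 1)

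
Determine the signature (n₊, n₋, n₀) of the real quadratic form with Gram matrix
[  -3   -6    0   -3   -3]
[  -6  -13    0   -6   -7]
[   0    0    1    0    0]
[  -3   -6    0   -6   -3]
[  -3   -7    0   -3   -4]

Answer: (1, 3, 1)

Derivation:
step 0: pivot -3 → sign −
step 1: pivot -1 → sign −
step 2: pivot 1 → sign +
step 3: pivot -3 → sign −
step 4: row/col 4 already zero → sign 0
signature = (1, 3, 1)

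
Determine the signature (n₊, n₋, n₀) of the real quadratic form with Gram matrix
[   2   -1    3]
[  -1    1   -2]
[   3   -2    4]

Answer: (2, 1, 0)

Derivation:
step 0: pivot 2 → sign +
step 1: pivot 1/2 → sign +
step 2: pivot -1 → sign −
signature = (2, 1, 0)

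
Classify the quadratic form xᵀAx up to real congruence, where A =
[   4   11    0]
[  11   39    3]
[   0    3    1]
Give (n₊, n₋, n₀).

step 0: pivot 4 → sign +
step 1: pivot 35/4 → sign +
step 2: pivot -1/35 → sign −
signature = (2, 1, 0)

Answer: (2, 1, 0)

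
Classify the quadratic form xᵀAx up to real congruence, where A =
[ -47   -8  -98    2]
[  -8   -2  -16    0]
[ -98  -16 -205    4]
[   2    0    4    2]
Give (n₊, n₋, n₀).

step 0: pivot -47 → sign −
step 1: pivot -30/47 → sign −
step 2: pivot 1/15 → sign +
step 3: pivot -2 → sign −
signature = (1, 3, 0)

Answer: (1, 3, 0)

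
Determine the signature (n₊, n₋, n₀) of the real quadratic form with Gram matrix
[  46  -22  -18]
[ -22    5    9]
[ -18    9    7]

Answer: (1, 2, 0)

Derivation:
step 0: pivot 46 → sign +
step 1: pivot -127/23 → sign −
step 2: pivot -2/127 → sign −
signature = (1, 2, 0)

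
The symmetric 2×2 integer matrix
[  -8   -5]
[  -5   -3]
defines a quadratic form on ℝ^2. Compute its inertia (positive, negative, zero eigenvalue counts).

step 0: pivot -8 → sign −
step 1: pivot 1/8 → sign +
signature = (1, 1, 0)

Answer: (1, 1, 0)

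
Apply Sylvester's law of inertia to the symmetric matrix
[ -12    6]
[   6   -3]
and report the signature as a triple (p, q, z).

step 0: pivot -12 → sign −
step 1: row/col 1 already zero → sign 0
signature = (0, 1, 1)

Answer: (0, 1, 1)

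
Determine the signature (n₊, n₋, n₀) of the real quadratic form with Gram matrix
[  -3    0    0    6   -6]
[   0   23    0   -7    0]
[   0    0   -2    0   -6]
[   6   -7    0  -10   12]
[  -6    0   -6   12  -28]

Answer: (2, 3, 0)

Derivation:
step 0: pivot -3 → sign −
step 1: pivot 23 → sign +
step 2: pivot -2 → sign −
step 3: pivot -3/23 → sign −
step 4: pivot 2 → sign +
signature = (2, 3, 0)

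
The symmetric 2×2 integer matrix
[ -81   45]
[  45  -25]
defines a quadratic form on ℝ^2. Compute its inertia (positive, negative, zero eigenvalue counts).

Answer: (0, 1, 1)

Derivation:
step 0: pivot -81 → sign −
step 1: row/col 1 already zero → sign 0
signature = (0, 1, 1)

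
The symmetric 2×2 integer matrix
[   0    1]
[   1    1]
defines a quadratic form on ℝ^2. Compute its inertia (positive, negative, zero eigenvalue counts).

Answer: (1, 1, 0)

Derivation:
step 0: pivot 1 → sign +
step 1: pivot -1 → sign −
signature = (1, 1, 0)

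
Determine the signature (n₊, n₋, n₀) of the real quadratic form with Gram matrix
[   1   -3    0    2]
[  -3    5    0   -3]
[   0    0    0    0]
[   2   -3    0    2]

Answer: (2, 1, 1)

Derivation:
step 0: pivot 1 → sign +
step 1: pivot -4 → sign −
step 2: pivot 1/4 → sign +
step 3: row/col 3 already zero → sign 0
signature = (2, 1, 1)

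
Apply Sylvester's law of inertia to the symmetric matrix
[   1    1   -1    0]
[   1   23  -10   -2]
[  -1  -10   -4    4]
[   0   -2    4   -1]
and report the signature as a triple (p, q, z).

Answer: (2, 2, 0)

Derivation:
step 0: pivot 1 → sign +
step 1: pivot 22 → sign +
step 2: pivot -191/22 → sign −
step 3: pivot -3/191 → sign −
signature = (2, 2, 0)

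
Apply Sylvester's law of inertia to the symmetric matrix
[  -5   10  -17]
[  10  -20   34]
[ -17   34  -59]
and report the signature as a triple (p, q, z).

Answer: (0, 2, 1)

Derivation:
step 0: pivot -5 → sign −
step 1: pivot -6/5 → sign −
step 2: row/col 2 already zero → sign 0
signature = (0, 2, 1)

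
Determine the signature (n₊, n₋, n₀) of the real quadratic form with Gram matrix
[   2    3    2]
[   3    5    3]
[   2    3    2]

step 0: pivot 2 → sign +
step 1: pivot 1/2 → sign +
step 2: row/col 2 already zero → sign 0
signature = (2, 0, 1)

Answer: (2, 0, 1)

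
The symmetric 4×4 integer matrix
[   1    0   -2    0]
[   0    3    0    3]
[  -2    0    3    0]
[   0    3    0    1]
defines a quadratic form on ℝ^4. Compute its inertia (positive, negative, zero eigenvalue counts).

Answer: (2, 2, 0)

Derivation:
step 0: pivot 1 → sign +
step 1: pivot 3 → sign +
step 2: pivot -1 → sign −
step 3: pivot -2 → sign −
signature = (2, 2, 0)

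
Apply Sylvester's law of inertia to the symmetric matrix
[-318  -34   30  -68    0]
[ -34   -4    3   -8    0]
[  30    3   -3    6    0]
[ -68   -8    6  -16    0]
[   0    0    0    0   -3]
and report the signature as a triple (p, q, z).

Answer: (0, 4, 1)

Derivation:
step 0: pivot -318 → sign −
step 1: pivot -58/159 → sign −
step 2: pivot -3/58 → sign −
step 3: pivot -3 → sign −
step 4: row/col 4 already zero → sign 0
signature = (0, 4, 1)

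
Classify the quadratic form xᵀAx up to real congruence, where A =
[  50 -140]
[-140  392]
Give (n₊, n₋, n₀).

Answer: (1, 0, 1)

Derivation:
step 0: pivot 50 → sign +
step 1: row/col 1 already zero → sign 0
signature = (1, 0, 1)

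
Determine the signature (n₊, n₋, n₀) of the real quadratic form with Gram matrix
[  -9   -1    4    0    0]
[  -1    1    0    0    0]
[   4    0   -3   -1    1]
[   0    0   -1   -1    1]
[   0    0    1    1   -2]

step 0: pivot -9 → sign −
step 1: pivot 10/9 → sign +
step 2: pivot -7/5 → sign −
step 3: pivot -2/7 → sign −
step 4: pivot -1 → sign −
signature = (1, 4, 0)

Answer: (1, 4, 0)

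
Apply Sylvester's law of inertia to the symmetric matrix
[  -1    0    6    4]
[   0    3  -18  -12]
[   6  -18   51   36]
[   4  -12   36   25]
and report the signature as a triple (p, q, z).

Answer: (1, 3, 0)

Derivation:
step 0: pivot -1 → sign −
step 1: pivot 3 → sign +
step 2: pivot -21 → sign −
step 3: pivot -1/7 → sign −
signature = (1, 3, 0)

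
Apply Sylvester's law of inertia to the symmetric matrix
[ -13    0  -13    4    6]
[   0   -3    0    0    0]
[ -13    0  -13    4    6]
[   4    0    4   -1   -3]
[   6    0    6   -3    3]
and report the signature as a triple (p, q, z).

Answer: (1, 2, 2)

Derivation:
step 0: pivot -13 → sign −
step 1: pivot -3 → sign −
step 2: pivot 3/13 → sign +
step 3: row/col 3 already zero → sign 0
step 4: row/col 4 already zero → sign 0
signature = (1, 2, 2)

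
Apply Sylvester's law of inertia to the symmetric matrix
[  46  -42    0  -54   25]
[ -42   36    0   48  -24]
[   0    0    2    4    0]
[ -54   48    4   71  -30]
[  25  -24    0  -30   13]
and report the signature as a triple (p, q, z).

step 0: pivot 46 → sign +
step 1: pivot -54/23 → sign −
step 2: pivot 2 → sign +
step 3: pivot 1/3 → sign +
step 4: row/col 4 already zero → sign 0
signature = (3, 1, 1)

Answer: (3, 1, 1)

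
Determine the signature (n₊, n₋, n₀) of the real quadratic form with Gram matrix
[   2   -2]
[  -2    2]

step 0: pivot 2 → sign +
step 1: row/col 1 already zero → sign 0
signature = (1, 0, 1)

Answer: (1, 0, 1)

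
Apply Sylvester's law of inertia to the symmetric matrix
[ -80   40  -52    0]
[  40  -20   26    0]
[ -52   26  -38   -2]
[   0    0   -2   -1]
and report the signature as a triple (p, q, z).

step 0: pivot -80 → sign −
step 1: pivot -21/5 → sign −
step 2: pivot -1/21 → sign −
step 3: row/col 3 already zero → sign 0
signature = (0, 3, 1)

Answer: (0, 3, 1)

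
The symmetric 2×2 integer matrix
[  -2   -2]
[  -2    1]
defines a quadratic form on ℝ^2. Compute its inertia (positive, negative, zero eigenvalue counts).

Answer: (1, 1, 0)

Derivation:
step 0: pivot -2 → sign −
step 1: pivot 3 → sign +
signature = (1, 1, 0)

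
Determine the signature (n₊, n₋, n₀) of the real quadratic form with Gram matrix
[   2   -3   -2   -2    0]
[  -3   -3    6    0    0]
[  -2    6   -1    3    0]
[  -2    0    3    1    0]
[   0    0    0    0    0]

step 0: pivot 2 → sign +
step 1: pivot -15/2 → sign −
step 2: pivot -9/5 → sign −
step 3: pivot 2/9 → sign +
step 4: row/col 4 already zero → sign 0
signature = (2, 2, 1)

Answer: (2, 2, 1)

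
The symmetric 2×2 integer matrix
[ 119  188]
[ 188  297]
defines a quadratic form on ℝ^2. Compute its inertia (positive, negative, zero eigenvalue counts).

step 0: pivot 119 → sign +
step 1: pivot -1/119 → sign −
signature = (1, 1, 0)

Answer: (1, 1, 0)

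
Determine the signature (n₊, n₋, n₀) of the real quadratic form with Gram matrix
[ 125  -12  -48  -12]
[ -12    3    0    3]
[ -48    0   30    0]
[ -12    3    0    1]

step 0: pivot 125 → sign +
step 1: pivot 231/125 → sign +
step 2: pivot 6/77 → sign +
step 3: pivot -2 → sign −
signature = (3, 1, 0)

Answer: (3, 1, 0)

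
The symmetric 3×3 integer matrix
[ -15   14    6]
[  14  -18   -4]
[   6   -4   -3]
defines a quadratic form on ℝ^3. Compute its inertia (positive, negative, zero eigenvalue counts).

step 0: pivot -15 → sign −
step 1: pivot -74/15 → sign −
step 2: pivot -3/37 → sign −
signature = (0, 3, 0)

Answer: (0, 3, 0)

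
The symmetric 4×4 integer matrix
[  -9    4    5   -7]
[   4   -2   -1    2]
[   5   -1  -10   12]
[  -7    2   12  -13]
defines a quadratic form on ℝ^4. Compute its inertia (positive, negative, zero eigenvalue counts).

step 0: pivot -9 → sign −
step 1: pivot -2/9 → sign −
step 2: pivot -1/2 → sign −
step 3: pivot 6 → sign +
signature = (1, 3, 0)

Answer: (1, 3, 0)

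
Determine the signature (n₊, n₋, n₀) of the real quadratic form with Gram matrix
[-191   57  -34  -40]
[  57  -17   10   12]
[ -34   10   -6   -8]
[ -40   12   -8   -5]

Answer: (2, 2, 0)

Derivation:
step 0: pivot -191 → sign −
step 1: pivot 2/191 → sign +
step 2: pivot -2 → sign −
step 3: pivot 3 → sign +
signature = (2, 2, 0)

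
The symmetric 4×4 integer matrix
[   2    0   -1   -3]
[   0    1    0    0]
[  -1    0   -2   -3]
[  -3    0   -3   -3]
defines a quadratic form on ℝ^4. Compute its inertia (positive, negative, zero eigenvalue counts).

Answer: (3, 1, 0)

Derivation:
step 0: pivot 2 → sign +
step 1: pivot 1 → sign +
step 2: pivot -5/2 → sign −
step 3: pivot 3/5 → sign +
signature = (3, 1, 0)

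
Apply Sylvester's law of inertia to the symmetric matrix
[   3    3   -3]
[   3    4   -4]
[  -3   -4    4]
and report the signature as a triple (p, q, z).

Answer: (2, 0, 1)

Derivation:
step 0: pivot 3 → sign +
step 1: pivot 1 → sign +
step 2: row/col 2 already zero → sign 0
signature = (2, 0, 1)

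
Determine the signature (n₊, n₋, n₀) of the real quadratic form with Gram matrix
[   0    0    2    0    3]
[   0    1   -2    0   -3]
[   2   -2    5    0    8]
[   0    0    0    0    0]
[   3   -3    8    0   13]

step 0: pivot 1 → sign +
step 1: pivot 1 → sign +
step 2: pivot -4 → sign −
step 3: pivot 1/4 → sign +
step 4: row/col 4 already zero → sign 0
signature = (3, 1, 1)

Answer: (3, 1, 1)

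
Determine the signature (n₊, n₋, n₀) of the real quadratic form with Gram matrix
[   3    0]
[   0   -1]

Answer: (1, 1, 0)

Derivation:
step 0: pivot 3 → sign +
step 1: pivot -1 → sign −
signature = (1, 1, 0)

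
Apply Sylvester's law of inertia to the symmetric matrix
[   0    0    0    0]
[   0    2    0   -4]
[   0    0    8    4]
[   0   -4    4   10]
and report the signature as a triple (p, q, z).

Answer: (2, 0, 2)

Derivation:
step 0: pivot 2 → sign +
step 1: pivot 8 → sign +
step 2: row/col 2 already zero → sign 0
step 3: row/col 3 already zero → sign 0
signature = (2, 0, 2)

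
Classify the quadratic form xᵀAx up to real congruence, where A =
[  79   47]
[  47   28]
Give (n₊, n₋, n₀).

step 0: pivot 79 → sign +
step 1: pivot 3/79 → sign +
signature = (2, 0, 0)

Answer: (2, 0, 0)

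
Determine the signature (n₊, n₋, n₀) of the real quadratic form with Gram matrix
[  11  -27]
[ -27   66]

step 0: pivot 11 → sign +
step 1: pivot -3/11 → sign −
signature = (1, 1, 0)

Answer: (1, 1, 0)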